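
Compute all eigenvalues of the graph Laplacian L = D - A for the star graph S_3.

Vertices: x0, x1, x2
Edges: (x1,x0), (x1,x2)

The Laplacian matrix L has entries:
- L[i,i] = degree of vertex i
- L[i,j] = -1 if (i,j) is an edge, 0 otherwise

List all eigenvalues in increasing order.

The star S_3 is the complete bipartite graph K_{1,2} (one hub of degree 2, 2 leaves of degree 1). The Laplacian spectrum of K_{p,q} is 0, p (multiplicity q−1), q (multiplicity p−1), p+q. With p = 1, q = 2: 0 once, 1 with multiplicity 1, and 3 once. (Check: trace L = sum of degrees = 4 = 1·1 + 3.)
Laplacian eigenvalues (increasing order): [0.0, 1.0, 3.0]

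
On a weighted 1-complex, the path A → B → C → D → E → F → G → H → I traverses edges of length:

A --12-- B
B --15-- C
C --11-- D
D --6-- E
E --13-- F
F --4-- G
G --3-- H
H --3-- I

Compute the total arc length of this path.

Arc length = 12 + 15 + 11 + 6 + 13 + 4 + 3 + 3 = 67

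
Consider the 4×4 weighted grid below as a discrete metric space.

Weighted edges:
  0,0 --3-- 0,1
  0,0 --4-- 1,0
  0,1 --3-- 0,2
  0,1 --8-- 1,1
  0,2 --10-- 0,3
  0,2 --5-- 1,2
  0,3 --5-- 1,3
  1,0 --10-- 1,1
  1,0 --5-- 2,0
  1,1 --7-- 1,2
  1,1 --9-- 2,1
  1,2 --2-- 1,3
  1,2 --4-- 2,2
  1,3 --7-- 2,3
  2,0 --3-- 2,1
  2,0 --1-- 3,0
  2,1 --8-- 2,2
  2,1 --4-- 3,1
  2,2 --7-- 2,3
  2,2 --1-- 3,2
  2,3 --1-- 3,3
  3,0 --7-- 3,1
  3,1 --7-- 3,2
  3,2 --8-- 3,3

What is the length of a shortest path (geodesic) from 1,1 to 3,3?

Shortest path: 1,1 → 1,2 → 1,3 → 2,3 → 3,3, total weight = 17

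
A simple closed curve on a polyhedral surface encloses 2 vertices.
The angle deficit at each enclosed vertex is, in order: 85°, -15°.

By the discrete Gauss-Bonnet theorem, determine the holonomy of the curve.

Holonomy = total enclosed curvature = 85° + (-15°) = 70°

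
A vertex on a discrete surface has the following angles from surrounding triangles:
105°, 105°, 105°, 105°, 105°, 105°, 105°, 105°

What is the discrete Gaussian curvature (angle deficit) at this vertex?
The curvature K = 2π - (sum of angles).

Sum of angles = 840°. K = 360° - 840° = -480°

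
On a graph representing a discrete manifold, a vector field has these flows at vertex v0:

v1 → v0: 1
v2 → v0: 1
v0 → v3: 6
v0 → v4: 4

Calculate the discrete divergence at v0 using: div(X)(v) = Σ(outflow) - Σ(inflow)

Divergence = sum of outgoing flows = (-1) + (-1) + 6 + 4 = 8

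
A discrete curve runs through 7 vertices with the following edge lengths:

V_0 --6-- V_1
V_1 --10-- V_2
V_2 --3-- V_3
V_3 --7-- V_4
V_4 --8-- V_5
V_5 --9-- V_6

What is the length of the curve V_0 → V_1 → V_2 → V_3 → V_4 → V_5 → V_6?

Arc length = 6 + 10 + 3 + 7 + 8 + 9 = 43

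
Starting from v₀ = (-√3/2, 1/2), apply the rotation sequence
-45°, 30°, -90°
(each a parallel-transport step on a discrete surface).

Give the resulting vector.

Total rotation: (-45°) + 30° + (-90°) = -105°. Final vector: (0.7071, 0.7071)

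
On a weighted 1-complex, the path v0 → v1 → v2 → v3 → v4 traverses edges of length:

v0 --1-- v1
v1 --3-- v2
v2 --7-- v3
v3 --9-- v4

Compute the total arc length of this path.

Arc length = 1 + 3 + 7 + 9 = 20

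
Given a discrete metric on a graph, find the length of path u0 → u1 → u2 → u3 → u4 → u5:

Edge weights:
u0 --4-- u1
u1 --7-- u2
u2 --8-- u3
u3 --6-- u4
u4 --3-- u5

Arc length = 4 + 7 + 8 + 6 + 3 = 28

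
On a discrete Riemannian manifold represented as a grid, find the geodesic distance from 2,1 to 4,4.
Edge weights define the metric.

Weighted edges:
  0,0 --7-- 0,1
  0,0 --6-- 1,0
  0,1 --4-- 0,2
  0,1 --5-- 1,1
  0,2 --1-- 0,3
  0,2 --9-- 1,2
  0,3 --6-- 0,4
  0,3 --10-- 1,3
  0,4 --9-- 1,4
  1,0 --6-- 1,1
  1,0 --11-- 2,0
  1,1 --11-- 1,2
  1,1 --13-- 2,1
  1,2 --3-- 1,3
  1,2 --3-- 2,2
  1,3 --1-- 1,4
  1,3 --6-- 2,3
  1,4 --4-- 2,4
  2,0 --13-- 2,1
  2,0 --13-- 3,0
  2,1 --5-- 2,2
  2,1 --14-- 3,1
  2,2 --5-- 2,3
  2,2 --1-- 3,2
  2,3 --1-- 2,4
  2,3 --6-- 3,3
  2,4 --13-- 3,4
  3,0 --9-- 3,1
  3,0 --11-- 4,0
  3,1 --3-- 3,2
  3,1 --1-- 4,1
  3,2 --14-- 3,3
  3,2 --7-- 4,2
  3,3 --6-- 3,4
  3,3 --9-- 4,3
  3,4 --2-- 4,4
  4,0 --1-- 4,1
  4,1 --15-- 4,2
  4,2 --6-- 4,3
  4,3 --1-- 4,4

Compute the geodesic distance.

Shortest path: 2,1 → 2,2 → 3,2 → 4,2 → 4,3 → 4,4, total weight = 20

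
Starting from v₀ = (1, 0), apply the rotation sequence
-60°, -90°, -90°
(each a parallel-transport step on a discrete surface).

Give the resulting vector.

Total rotation: (-60°) + (-90°) + (-90°) = -240° ≡ 120° (mod 360°). Final vector: (-0.5000, 0.8660)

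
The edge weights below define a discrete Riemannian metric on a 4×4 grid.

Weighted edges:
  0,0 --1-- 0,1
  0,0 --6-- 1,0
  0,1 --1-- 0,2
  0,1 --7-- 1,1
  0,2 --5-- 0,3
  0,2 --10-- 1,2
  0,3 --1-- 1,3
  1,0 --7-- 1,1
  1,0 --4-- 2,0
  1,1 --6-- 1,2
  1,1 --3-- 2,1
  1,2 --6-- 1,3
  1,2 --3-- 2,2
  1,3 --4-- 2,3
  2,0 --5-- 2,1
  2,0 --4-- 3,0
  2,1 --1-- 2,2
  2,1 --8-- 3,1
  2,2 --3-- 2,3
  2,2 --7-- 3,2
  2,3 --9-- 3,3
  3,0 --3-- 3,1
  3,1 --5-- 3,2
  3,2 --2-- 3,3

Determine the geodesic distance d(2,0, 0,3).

Shortest path: 2,0 → 2,1 → 2,2 → 2,3 → 1,3 → 0,3, total weight = 14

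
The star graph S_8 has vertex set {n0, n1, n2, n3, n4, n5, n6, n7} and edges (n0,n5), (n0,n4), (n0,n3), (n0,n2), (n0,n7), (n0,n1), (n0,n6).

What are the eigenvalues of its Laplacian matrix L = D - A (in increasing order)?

The star S_8 is the complete bipartite graph K_{1,7} (one hub of degree 7, 7 leaves of degree 1). The Laplacian spectrum of K_{p,q} is 0, p (multiplicity q−1), q (multiplicity p−1), p+q. With p = 1, q = 7: 0 once, 1 with multiplicity 6, and 8 once. (Check: trace L = sum of degrees = 14 = 6·1 + 8.)
Laplacian eigenvalues (increasing order): [0.0, 1.0, 1.0, 1.0, 1.0, 1.0, 1.0, 8.0]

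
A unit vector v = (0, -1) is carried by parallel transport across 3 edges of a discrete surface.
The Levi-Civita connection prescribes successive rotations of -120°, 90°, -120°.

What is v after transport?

Total rotation: (-120°) + 90° + (-120°) = -150°. Final vector: (-0.5000, 0.8660)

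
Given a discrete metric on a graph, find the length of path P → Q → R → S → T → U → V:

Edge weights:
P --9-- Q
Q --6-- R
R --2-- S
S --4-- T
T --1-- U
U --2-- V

Arc length = 9 + 6 + 2 + 4 + 1 + 2 = 24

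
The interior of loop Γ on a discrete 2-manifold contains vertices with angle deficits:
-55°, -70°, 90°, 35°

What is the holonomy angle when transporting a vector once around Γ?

Holonomy = total enclosed curvature = (-55°) + (-70°) + 90° + 35° = 0°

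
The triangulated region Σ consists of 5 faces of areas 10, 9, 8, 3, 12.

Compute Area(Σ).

10 + 9 + 8 + 3 + 12 = 42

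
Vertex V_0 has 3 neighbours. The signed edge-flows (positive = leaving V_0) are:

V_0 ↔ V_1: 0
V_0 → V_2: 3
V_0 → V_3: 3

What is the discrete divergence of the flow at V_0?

Divergence = sum of outgoing flows = 0 + 3 + 3 = 6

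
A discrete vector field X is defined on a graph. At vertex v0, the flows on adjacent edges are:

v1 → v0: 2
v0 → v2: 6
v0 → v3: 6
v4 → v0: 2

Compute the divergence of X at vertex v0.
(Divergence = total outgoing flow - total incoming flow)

Divergence = sum of outgoing flows = (-2) + 6 + 6 + (-2) = 8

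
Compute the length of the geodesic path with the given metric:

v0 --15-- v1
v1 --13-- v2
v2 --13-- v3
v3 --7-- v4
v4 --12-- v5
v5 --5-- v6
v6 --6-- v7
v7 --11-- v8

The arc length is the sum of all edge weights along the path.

Arc length = 15 + 13 + 13 + 7 + 12 + 5 + 6 + 11 = 82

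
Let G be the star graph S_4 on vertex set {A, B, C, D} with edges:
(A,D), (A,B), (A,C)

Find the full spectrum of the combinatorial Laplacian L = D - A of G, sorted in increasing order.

The star S_4 is the complete bipartite graph K_{1,3} (one hub of degree 3, 3 leaves of degree 1). The Laplacian spectrum of K_{p,q} is 0, p (multiplicity q−1), q (multiplicity p−1), p+q. With p = 1, q = 3: 0 once, 1 with multiplicity 2, and 4 once. (Check: trace L = sum of degrees = 6 = 2·1 + 4.)
Laplacian eigenvalues (increasing order): [0.0, 1.0, 1.0, 4.0]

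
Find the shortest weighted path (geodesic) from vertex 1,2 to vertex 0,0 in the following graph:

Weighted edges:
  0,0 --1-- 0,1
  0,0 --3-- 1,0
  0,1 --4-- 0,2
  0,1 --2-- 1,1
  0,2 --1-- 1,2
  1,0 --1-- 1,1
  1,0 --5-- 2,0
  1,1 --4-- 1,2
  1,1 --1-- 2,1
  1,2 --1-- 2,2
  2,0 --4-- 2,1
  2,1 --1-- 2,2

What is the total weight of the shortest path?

Shortest path: 1,2 → 0,2 → 0,1 → 0,0, total weight = 6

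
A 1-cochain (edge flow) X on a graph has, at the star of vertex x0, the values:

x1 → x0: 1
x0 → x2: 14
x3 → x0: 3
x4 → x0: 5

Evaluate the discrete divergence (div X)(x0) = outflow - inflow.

Divergence = sum of outgoing flows = (-1) + 14 + (-3) + (-5) = 5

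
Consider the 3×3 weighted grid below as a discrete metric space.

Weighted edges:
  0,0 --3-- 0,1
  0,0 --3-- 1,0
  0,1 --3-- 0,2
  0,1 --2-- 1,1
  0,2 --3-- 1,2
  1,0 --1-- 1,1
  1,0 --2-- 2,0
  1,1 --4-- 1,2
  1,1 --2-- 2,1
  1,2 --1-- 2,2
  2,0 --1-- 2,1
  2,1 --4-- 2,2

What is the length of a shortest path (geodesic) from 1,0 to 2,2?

Shortest path: 1,0 → 1,1 → 1,2 → 2,2, total weight = 6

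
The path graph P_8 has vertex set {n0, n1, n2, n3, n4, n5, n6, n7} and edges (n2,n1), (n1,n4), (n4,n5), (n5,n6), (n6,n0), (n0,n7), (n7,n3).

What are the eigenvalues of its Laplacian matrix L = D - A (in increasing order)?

The path graph P_n has Laplacian eigenvalues λ_k = 2 − 2cos(kπ/n), k = 0, 1, …, n−1. Here n = 8:
k=0: 2 − 2cos(0) = 0.0; k=1: 2 − 2cos(π/8) = 0.1522; k=2: 2 − 2cos(π/4) = 0.5858; k=3: 2 − 2cos(3π/8) = 1.2346; k=4: 2 − 2cos(π/2) = 2.0; k=5: 2 − 2cos(5π/8) = 2.7654; k=6: 2 − 2cos(3π/4) = 3.4142; k=7: 2 − 2cos(7π/8) = 3.8478.
Laplacian eigenvalues (increasing order): [0.0, 0.1522, 0.5858, 1.2346, 2.0, 2.7654, 3.4142, 3.8478]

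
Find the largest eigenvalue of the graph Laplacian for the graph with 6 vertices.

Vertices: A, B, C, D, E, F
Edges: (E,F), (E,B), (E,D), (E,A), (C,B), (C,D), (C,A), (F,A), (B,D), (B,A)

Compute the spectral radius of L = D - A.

Degrees: deg(A) = 4, deg(B) = 4, deg(C) = 3, deg(D) = 3, deg(E) = 4, deg(F) = 2.
L = D − A with rows/columns ordered (A, B, C, D, E, F):
  [ 4, -1, -1,  0, -1, -1]
  [-1,  4, -1, -1, -1,  0]
  [-1, -1,  3, -1,  0,  0]
  [ 0, -1, -1,  3, -1,  0]
  [-1, -1,  0, -1,  4, -1]
  [-1,  0,  0,  0, -1,  2]
Characteristic polynomial: det(λI − L) = λ(λ² − 7λ + 9)(λ² − 9λ + 19)(λ − 4).
Roots: λ = 0; (λ² − 7λ + 9) = 0 ⇒ λ = (7 ± √13)/2 ≈ 1.6972, 5.3028; (λ² − 9λ + 19) = 0 ⇒ λ = (9 ± √5)/2 ≈ 3.382, 5.618; (λ − 4) = 0 ⇒ λ = 4.
(Check: the roots sum (with multiplicity) to 20, matching trace L = Σdeg = 2·10 = 20.)
Laplacian eigenvalues: [0.0, 1.6972, 3.382, 4.0, 5.3028, 5.618]. Largest eigenvalue (spectral radius) = 5.618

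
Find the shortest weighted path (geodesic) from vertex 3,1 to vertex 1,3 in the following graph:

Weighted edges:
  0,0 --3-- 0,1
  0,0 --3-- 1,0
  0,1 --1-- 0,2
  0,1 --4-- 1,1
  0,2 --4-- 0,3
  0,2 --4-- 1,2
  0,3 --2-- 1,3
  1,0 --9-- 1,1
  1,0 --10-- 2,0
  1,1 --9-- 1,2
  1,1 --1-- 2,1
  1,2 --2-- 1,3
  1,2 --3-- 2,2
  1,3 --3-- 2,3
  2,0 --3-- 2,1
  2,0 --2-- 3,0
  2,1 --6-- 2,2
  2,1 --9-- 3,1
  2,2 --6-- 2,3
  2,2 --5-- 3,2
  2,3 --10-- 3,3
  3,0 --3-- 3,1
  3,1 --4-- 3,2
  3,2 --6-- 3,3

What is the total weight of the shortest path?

Shortest path: 3,1 → 3,2 → 2,2 → 1,2 → 1,3, total weight = 14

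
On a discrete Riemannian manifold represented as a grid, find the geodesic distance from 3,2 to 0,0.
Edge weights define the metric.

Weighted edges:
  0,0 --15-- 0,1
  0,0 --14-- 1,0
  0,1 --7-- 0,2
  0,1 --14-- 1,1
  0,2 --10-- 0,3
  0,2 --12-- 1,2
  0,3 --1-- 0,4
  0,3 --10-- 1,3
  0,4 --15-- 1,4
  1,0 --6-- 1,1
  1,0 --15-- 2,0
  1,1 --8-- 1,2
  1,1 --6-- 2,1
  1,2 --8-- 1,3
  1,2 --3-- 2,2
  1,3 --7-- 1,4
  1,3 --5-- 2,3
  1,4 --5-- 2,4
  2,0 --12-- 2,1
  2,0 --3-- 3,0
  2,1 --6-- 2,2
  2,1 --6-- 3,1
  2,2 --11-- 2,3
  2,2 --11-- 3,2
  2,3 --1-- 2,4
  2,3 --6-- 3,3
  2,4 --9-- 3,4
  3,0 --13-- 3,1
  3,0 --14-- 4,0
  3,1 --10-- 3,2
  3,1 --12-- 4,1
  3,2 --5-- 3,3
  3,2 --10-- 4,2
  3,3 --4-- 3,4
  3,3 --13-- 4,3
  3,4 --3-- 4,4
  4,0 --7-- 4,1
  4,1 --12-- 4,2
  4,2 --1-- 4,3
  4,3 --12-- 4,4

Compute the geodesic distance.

Shortest path: 3,2 → 2,2 → 1,2 → 1,1 → 1,0 → 0,0, total weight = 42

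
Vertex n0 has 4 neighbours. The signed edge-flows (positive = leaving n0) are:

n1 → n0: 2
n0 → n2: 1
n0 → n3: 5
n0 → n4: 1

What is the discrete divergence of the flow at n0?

Divergence = sum of outgoing flows = (-2) + 1 + 5 + 1 = 5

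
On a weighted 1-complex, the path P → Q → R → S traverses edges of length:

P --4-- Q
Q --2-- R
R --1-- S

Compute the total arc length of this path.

Arc length = 4 + 2 + 1 = 7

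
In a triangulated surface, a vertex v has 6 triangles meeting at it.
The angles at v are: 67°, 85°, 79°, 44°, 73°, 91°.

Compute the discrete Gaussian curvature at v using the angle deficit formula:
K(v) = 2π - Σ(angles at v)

Sum of angles = 439°. K = 360° - 439° = -79° = -79π/180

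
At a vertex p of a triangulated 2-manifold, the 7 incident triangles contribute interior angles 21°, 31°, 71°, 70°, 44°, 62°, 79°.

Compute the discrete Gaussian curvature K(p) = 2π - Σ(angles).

Sum of angles = 378°. K = 360° - 378° = -18° = -π/10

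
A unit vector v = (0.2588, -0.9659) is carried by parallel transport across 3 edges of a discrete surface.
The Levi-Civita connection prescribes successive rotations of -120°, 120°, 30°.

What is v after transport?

Total rotation: (-120°) + 120° + 30° = 30°. Final vector: (0.7071, -0.7071)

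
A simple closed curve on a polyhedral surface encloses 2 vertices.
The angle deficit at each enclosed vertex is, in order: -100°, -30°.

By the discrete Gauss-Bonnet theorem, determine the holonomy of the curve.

Holonomy = total enclosed curvature = (-100°) + (-30°) = -130°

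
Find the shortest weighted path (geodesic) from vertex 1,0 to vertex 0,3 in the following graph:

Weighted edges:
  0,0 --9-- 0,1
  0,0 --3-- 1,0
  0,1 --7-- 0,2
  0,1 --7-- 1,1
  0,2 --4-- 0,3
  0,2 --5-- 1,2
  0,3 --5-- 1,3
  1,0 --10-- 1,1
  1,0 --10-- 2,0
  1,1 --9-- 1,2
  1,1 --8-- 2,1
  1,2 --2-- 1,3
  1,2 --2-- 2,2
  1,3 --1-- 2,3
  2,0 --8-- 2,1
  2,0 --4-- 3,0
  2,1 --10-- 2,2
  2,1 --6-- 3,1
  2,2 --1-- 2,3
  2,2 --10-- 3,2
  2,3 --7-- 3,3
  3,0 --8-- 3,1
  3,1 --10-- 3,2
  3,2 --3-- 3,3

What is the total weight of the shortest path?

Shortest path: 1,0 → 0,0 → 0,1 → 0,2 → 0,3, total weight = 23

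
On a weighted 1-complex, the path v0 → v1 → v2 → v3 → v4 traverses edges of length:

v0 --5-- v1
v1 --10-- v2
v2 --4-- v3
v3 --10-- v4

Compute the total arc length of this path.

Arc length = 5 + 10 + 4 + 10 = 29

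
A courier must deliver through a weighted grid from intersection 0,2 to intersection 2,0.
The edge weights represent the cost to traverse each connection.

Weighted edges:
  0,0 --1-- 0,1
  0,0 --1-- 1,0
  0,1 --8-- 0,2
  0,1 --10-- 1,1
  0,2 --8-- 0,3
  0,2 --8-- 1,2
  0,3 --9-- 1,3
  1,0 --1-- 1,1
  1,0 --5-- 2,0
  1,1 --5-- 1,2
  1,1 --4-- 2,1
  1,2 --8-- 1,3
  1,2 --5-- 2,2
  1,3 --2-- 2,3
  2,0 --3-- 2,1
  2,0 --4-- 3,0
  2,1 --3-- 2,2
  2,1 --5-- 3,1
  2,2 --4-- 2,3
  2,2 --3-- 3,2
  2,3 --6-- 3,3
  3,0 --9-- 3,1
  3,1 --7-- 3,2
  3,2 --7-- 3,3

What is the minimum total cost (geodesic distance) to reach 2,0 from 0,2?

Shortest path: 0,2 → 0,1 → 0,0 → 1,0 → 2,0, total weight = 15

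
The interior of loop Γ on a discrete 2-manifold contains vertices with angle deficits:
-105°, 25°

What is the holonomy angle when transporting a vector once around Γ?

Holonomy = total enclosed curvature = (-105°) + 25° = -80°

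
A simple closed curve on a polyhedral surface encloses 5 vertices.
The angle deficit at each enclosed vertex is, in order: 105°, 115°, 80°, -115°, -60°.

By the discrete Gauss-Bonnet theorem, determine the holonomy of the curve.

Holonomy = total enclosed curvature = 105° + 115° + 80° + (-115°) + (-60°) = 125°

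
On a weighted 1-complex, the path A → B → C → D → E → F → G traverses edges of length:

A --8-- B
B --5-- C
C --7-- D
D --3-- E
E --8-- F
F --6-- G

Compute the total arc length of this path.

Arc length = 8 + 5 + 7 + 3 + 8 + 6 = 37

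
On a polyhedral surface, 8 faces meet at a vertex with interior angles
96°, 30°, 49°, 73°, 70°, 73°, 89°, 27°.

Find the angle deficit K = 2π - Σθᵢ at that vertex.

Sum of angles = 507°. K = 360° - 507° = -147° = -49π/60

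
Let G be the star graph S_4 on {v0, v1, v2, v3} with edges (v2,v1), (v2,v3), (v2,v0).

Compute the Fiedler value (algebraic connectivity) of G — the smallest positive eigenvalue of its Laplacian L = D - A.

The star S_4 is the complete bipartite graph K_{1,3} (one hub of degree 3, 3 leaves of degree 1). The Laplacian spectrum of K_{p,q} is 0, p (multiplicity q−1), q (multiplicity p−1), p+q. With p = 1, q = 3: 0 once, 1 with multiplicity 2, and 4 once. (Check: trace L = sum of degrees = 6 = 2·1 + 4.)
Laplacian eigenvalues: [0.0, 1.0, 1.0, 4.0]. Algebraic connectivity (smallest non-zero eigenvalue) = 1.0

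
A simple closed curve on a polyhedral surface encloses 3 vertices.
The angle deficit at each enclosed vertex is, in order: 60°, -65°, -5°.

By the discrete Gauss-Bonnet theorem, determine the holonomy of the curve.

Holonomy = total enclosed curvature = 60° + (-65°) + (-5°) = -10°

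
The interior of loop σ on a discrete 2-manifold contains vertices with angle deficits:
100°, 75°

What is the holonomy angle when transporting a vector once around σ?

Holonomy = total enclosed curvature = 100° + 75° = 175°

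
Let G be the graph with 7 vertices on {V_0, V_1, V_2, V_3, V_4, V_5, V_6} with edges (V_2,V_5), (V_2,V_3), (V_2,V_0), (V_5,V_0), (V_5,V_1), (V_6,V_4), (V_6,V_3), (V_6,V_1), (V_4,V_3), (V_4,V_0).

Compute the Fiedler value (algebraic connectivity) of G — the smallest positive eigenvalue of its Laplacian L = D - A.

Degrees: deg(V_0) = 3, deg(V_1) = 2, deg(V_2) = 3, deg(V_3) = 3, deg(V_4) = 3, deg(V_5) = 3, deg(V_6) = 3.
L = D − A with rows/columns ordered (V_0, V_1, V_2, V_3, V_4, V_5, V_6):
  [ 3,  0, -1,  0, -1, -1,  0]
  [ 0,  2,  0,  0,  0, -1, -1]
  [-1,  0,  3, -1,  0, -1,  0]
  [ 0,  0, -1,  3, -1,  0, -1]
  [-1,  0,  0, -1,  3,  0, -1]
  [-1, -1, -1,  0,  0,  3,  0]
  [ 0, -1,  0, -1, -1,  0,  3]
Characteristic polynomial: det(λI − L) = λ(λ² − 6λ + 7)²(λ − 3)(λ − 5).
Roots: λ = 0; (λ² − 6λ + 7) = 0 ⇒ λ = 3 ± √2 ≈ 1.5858, 4.4142 (multiplicity 2); (λ − 3) = 0 ⇒ λ = 3; (λ − 5) = 0 ⇒ λ = 5.
(Check: the roots sum (with multiplicity) to 20, matching trace L = Σdeg = 2·10 = 20.)
Laplacian eigenvalues: [0.0, 1.5858, 1.5858, 3.0, 4.4142, 4.4142, 5.0]. Algebraic connectivity (smallest non-zero eigenvalue) = 1.5858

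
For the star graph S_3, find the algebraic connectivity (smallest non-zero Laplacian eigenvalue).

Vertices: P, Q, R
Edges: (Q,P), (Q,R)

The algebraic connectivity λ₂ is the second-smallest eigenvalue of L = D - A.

The star S_3 is the complete bipartite graph K_{1,2} (one hub of degree 2, 2 leaves of degree 1). The Laplacian spectrum of K_{p,q} is 0, p (multiplicity q−1), q (multiplicity p−1), p+q. With p = 1, q = 2: 0 once, 1 with multiplicity 1, and 3 once. (Check: trace L = sum of degrees = 4 = 1·1 + 3.)
Laplacian eigenvalues: [0.0, 1.0, 3.0]. Algebraic connectivity (smallest non-zero eigenvalue) = 1.0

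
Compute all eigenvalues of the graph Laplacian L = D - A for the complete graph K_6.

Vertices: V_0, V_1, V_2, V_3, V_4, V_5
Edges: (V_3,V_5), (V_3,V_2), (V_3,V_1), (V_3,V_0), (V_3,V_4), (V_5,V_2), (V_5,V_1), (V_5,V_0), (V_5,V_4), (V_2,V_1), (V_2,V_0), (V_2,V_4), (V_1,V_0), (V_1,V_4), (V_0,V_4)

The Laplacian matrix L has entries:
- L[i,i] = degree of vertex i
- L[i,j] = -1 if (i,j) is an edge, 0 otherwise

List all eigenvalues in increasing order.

For the complete graph K_n, L = nI − J (J = all-ones matrix). J has eigenvalues n (once, eigenvector 𝟙) and 0 (multiplicity n−1), so L has eigenvalues 0 (once) and n (multiplicity n−1). Here n = 6: eigenvalue 0 once and 6 with multiplicity 5.
Laplacian eigenvalues (increasing order): [0.0, 6.0, 6.0, 6.0, 6.0, 6.0]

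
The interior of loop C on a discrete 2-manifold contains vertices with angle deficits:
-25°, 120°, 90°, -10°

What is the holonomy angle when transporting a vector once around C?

Holonomy = total enclosed curvature = (-25°) + 120° + 90° + (-10°) = 175°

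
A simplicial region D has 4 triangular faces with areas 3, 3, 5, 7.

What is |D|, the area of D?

3 + 3 + 5 + 7 = 18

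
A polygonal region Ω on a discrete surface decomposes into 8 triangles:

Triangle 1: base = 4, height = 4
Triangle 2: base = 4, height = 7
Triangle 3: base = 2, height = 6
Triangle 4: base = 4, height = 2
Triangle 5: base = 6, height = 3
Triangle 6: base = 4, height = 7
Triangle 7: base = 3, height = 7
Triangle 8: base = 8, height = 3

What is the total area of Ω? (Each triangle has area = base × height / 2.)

(1/2)×4×4 + (1/2)×4×7 + (1/2)×2×6 + (1/2)×4×2 + (1/2)×6×3 + (1/2)×4×7 + (1/2)×3×7 + (1/2)×8×3 = 77.5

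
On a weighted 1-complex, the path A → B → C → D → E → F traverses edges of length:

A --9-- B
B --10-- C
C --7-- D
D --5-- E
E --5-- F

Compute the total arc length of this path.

Arc length = 9 + 10 + 7 + 5 + 5 = 36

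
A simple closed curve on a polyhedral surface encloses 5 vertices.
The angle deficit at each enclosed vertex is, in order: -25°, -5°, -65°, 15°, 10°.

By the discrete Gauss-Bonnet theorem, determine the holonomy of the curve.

Holonomy = total enclosed curvature = (-25°) + (-5°) + (-65°) + 15° + 10° = -70°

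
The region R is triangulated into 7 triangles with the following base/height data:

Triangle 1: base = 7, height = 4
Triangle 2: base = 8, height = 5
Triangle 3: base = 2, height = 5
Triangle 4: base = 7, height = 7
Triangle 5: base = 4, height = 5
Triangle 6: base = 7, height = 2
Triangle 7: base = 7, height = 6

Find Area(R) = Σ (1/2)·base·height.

(1/2)×7×4 + (1/2)×8×5 + (1/2)×2×5 + (1/2)×7×7 + (1/2)×4×5 + (1/2)×7×2 + (1/2)×7×6 = 101.5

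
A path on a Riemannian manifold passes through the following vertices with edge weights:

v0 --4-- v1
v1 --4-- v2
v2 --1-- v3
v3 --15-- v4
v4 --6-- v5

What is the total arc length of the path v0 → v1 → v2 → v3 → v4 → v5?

Arc length = 4 + 4 + 1 + 15 + 6 = 30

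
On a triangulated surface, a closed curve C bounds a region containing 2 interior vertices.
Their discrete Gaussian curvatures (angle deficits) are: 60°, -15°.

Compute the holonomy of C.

Holonomy = total enclosed curvature = 60° + (-15°) = 45°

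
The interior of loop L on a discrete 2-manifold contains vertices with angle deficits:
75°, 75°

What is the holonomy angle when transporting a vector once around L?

Holonomy = total enclosed curvature = 75° + 75° = 150°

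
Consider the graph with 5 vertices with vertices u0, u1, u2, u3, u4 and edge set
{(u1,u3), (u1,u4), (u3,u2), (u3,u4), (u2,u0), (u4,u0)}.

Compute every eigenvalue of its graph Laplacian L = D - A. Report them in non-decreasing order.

Degrees: deg(u0) = 2, deg(u1) = 2, deg(u2) = 2, deg(u3) = 3, deg(u4) = 3.
L = D − A with rows/columns ordered (u0, u1, u2, u3, u4):
  [ 2,  0, -1,  0, -1]
  [ 0,  2,  0, -1, -1]
  [-1,  0,  2, -1,  0]
  [ 0, -1, -1,  3, -1]
  [-1, -1,  0, -1,  3]
Characteristic polynomial: det(λI − L) = λ(λ² − 5λ + 5)(λ² − 7λ + 11).
Roots: λ = 0; (λ² − 5λ + 5) = 0 ⇒ λ = (5 ± √5)/2 ≈ 1.382, 3.618; (λ² − 7λ + 11) = 0 ⇒ λ = (7 ± √5)/2 ≈ 2.382, 4.618.
(Check: the roots sum (with multiplicity) to 12, matching trace L = Σdeg = 2·6 = 12.)
Laplacian eigenvalues (increasing order): [0.0, 1.382, 2.382, 3.618, 4.618]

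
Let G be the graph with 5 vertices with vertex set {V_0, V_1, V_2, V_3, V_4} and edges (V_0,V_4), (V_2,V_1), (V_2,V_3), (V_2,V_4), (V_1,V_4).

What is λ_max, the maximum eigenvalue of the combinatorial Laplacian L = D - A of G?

Degrees: deg(V_0) = 1, deg(V_1) = 2, deg(V_2) = 3, deg(V_3) = 1, deg(V_4) = 3.
L = D − A with rows/columns ordered (V_0, V_1, V_2, V_3, V_4):
  [ 1,  0,  0,  0, -1]
  [ 0,  2, -1,  0, -1]
  [ 0, -1,  3, -1, -1]
  [ 0,  0, -1,  1,  0]
  [-1, -1, -1,  0,  3]
Characteristic polynomial: det(λI − L) = λ(λ² − 5λ + 3)(λ² − 5λ + 5).
Roots: λ = 0; (λ² − 5λ + 3) = 0 ⇒ λ = (5 ± √13)/2 ≈ 0.6972, 4.3028; (λ² − 5λ + 5) = 0 ⇒ λ = (5 ± √5)/2 ≈ 1.382, 3.618.
(Check: the roots sum (with multiplicity) to 10, matching trace L = Σdeg = 2·5 = 10.)
Laplacian eigenvalues: [0.0, 0.6972, 1.382, 3.618, 4.3028]. Largest eigenvalue (spectral radius) = 4.3028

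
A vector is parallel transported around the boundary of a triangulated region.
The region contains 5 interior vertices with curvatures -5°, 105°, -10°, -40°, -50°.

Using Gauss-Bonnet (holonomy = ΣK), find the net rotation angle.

Holonomy = total enclosed curvature = (-5°) + 105° + (-10°) + (-40°) + (-50°) = 0°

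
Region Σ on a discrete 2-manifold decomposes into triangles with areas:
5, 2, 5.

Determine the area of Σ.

5 + 2 + 5 = 12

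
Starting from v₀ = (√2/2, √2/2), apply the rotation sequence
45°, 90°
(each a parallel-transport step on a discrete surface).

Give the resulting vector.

Total rotation: 45° + 90° = 135°. Final vector: (-1, 0)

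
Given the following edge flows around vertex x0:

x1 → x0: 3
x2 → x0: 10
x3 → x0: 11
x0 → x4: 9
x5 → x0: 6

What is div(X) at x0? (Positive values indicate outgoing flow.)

Divergence = sum of outgoing flows = (-3) + (-10) + (-11) + 9 + (-6) = -21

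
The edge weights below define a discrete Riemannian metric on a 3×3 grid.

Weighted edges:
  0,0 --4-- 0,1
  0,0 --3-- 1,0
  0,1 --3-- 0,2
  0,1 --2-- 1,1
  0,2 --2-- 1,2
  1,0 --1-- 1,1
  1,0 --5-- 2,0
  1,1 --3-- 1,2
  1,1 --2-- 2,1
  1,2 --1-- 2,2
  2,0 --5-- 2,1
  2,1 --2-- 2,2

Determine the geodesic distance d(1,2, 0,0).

Shortest path: 1,2 → 1,1 → 1,0 → 0,0, total weight = 7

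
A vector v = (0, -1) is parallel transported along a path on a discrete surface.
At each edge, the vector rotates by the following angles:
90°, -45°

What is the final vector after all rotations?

Total rotation: 90° + (-45°) = 45°. Final vector: (0.7071, -0.7071)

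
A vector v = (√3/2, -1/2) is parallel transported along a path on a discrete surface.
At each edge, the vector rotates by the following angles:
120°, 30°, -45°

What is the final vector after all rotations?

Total rotation: 120° + 30° + (-45°) = 105°. Final vector: (0.2588, 0.9659)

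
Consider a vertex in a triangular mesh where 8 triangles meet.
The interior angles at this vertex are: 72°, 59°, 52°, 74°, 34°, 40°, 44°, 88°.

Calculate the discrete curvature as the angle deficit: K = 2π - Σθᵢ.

Sum of angles = 463°. K = 360° - 463° = -103° = -103π/180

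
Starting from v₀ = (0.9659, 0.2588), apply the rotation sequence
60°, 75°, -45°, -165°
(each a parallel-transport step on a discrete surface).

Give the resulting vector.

Total rotation: 60° + 75° + (-45°) + (-165°) = -75°. Final vector: (0.5000, -0.8660)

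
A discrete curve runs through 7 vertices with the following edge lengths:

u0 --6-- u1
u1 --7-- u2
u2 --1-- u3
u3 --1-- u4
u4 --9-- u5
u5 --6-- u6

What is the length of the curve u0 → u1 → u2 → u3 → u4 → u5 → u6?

Arc length = 6 + 7 + 1 + 1 + 9 + 6 = 30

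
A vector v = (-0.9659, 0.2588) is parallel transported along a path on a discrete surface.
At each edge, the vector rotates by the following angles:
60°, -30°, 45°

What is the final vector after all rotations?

Total rotation: 60° + (-30°) + 45° = 75°. Final vector: (-0.5000, -0.8660)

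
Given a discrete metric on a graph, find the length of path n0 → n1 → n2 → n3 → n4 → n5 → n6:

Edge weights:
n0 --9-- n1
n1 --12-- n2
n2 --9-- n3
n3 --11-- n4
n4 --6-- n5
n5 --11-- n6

Arc length = 9 + 12 + 9 + 11 + 6 + 11 = 58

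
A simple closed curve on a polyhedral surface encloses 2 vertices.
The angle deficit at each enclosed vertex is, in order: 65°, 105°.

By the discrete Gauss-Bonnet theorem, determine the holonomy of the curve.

Holonomy = total enclosed curvature = 65° + 105° = 170°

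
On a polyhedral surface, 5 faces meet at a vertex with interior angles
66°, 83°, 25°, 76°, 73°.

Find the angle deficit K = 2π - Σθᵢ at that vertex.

Sum of angles = 323°. K = 360° - 323° = 37° = 37π/180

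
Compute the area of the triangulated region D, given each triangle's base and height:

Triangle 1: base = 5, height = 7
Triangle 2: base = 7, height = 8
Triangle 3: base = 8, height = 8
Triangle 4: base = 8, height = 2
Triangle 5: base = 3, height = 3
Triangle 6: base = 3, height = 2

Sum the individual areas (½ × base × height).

(1/2)×5×7 + (1/2)×7×8 + (1/2)×8×8 + (1/2)×8×2 + (1/2)×3×3 + (1/2)×3×2 = 93.0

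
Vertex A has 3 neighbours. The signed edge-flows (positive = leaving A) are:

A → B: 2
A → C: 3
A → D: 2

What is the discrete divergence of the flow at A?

Divergence = sum of outgoing flows = 2 + 3 + 2 = 7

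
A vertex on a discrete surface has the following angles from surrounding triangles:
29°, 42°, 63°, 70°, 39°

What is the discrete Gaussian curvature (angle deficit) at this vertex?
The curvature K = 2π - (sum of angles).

Sum of angles = 243°. K = 360° - 243° = 117° = 13π/20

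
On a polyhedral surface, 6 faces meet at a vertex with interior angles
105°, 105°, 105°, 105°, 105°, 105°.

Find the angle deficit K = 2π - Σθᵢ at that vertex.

Sum of angles = 630°. K = 360° - 630° = -270° = -3π/2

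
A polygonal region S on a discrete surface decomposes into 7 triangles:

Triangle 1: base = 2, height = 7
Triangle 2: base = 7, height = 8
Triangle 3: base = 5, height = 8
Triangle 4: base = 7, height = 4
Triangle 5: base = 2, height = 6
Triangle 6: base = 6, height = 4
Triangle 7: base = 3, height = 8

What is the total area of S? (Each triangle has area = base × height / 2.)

(1/2)×2×7 + (1/2)×7×8 + (1/2)×5×8 + (1/2)×7×4 + (1/2)×2×6 + (1/2)×6×4 + (1/2)×3×8 = 99.0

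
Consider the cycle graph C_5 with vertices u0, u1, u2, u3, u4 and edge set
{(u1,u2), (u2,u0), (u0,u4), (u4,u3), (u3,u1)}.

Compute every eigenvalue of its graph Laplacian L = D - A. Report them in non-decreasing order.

The cycle graph C_n has Laplacian eigenvalues λ_k = 2 − 2cos(2πk/n), k = 0, 1, …, n−1. Here n = 5:
k=0: 2 − 2cos(0) = 0.0; k=1: 2 − 2cos(2π/5) = 1.382; k=2: 2 − 2cos(4π/5) = 3.618; k=3: 2 − 2cos(6π/5) = 3.618; k=4: 2 − 2cos(8π/5) = 1.382.
Laplacian eigenvalues (increasing order): [0.0, 1.382, 1.382, 3.618, 3.618]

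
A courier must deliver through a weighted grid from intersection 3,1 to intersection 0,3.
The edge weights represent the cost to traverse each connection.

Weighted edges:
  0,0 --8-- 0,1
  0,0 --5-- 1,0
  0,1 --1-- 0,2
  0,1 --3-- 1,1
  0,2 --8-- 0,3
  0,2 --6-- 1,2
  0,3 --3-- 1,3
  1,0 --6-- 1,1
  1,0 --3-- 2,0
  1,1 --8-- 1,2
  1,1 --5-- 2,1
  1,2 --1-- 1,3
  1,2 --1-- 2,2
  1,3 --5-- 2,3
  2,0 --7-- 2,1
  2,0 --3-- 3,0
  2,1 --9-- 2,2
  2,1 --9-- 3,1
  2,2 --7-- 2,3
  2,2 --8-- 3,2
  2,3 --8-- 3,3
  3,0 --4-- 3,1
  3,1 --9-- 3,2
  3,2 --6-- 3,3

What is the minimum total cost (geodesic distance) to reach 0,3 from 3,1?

Shortest path: 3,1 → 3,2 → 2,2 → 1,2 → 1,3 → 0,3, total weight = 22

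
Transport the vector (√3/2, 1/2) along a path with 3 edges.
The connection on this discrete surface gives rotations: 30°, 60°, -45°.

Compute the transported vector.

Total rotation: 30° + 60° + (-45°) = 45°. Final vector: (0.2588, 0.9659)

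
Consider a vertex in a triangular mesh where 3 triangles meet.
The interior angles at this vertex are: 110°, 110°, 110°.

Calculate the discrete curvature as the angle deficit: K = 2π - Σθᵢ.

Sum of angles = 330°. K = 360° - 330° = 30° = π/6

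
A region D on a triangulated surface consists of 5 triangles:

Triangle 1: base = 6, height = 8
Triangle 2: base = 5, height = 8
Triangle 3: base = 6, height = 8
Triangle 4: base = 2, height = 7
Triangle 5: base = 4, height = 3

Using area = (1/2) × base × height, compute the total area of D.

(1/2)×6×8 + (1/2)×5×8 + (1/2)×6×8 + (1/2)×2×7 + (1/2)×4×3 = 81.0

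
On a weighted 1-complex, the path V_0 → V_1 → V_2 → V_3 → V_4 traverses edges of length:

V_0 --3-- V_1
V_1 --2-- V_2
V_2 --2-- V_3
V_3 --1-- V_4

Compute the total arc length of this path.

Arc length = 3 + 2 + 2 + 1 = 8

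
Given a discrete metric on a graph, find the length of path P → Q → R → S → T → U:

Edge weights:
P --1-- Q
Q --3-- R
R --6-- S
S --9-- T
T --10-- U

Arc length = 1 + 3 + 6 + 9 + 10 = 29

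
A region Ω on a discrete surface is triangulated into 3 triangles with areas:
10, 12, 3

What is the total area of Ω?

10 + 12 + 3 = 25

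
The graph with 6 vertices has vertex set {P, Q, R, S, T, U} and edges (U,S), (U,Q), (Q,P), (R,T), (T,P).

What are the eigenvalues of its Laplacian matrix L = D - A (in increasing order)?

Degrees: deg(P) = 2, deg(Q) = 2, deg(R) = 1, deg(S) = 1, deg(T) = 2, deg(U) = 2.
L = D − A with rows/columns ordered (P, Q, R, S, T, U):
  [ 2, -1,  0,  0, -1,  0]
  [-1,  2,  0,  0,  0, -1]
  [ 0,  0,  1,  0, -1,  0]
  [ 0,  0,  0,  1,  0, -1]
  [-1,  0, -1,  0,  2,  0]
  [ 0, -1,  0, -1,  0,  2]
Characteristic polynomial: det(λI − L) = λ(λ² − 4λ + 1)(λ − 1)(λ − 2)(λ − 3).
Roots: λ = 0; (λ² − 4λ + 1) = 0 ⇒ λ = 2 ± √3 ≈ 0.2679, 3.7321; (λ − 1) = 0 ⇒ λ = 1; (λ − 2) = 0 ⇒ λ = 2; (λ − 3) = 0 ⇒ λ = 3.
(Check: the roots sum (with multiplicity) to 10, matching trace L = Σdeg = 2·5 = 10.)
Laplacian eigenvalues (increasing order): [0.0, 0.2679, 1.0, 2.0, 3.0, 3.7321]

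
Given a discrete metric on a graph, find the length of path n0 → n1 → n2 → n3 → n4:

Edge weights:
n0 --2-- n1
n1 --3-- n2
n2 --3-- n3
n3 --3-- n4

Arc length = 2 + 3 + 3 + 3 = 11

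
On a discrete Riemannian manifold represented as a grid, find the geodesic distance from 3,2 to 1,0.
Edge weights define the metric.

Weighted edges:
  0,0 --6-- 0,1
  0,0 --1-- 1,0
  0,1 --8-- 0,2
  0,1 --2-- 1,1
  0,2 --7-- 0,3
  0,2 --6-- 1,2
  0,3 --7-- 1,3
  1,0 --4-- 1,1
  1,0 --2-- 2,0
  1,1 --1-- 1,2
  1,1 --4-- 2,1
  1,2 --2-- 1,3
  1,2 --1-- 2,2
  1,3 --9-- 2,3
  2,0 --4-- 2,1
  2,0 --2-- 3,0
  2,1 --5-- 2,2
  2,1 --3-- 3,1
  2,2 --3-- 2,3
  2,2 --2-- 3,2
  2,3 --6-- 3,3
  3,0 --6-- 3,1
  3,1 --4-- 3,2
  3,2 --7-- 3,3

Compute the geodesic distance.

Shortest path: 3,2 → 2,2 → 1,2 → 1,1 → 1,0, total weight = 8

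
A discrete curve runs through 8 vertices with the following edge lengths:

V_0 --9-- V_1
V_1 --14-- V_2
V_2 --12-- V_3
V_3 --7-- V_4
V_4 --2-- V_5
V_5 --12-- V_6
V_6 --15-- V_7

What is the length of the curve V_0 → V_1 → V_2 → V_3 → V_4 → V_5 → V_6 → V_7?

Arc length = 9 + 14 + 12 + 7 + 2 + 12 + 15 = 71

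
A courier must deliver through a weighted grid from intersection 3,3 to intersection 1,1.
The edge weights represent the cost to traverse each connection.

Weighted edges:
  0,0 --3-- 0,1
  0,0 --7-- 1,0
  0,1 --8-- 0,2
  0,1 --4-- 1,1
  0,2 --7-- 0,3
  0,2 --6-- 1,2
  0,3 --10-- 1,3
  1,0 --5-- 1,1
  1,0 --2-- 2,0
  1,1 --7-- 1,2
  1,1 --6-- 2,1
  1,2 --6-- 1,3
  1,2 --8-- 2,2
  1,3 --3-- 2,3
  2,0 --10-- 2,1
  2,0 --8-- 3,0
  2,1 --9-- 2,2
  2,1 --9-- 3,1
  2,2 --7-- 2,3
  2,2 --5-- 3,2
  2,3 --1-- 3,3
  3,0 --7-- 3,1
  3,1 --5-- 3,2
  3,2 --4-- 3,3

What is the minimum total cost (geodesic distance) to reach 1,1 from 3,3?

Shortest path: 3,3 → 2,3 → 1,3 → 1,2 → 1,1, total weight = 17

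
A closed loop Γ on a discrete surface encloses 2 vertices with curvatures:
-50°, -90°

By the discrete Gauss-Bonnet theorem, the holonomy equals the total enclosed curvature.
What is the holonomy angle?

Holonomy = total enclosed curvature = (-50°) + (-90°) = -140°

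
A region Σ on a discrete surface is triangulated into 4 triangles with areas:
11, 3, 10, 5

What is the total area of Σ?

11 + 3 + 10 + 5 = 29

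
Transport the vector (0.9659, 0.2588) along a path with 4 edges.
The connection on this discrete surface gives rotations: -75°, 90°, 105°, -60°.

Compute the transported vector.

Total rotation: (-75°) + 90° + 105° + (-60°) = 60°. Final vector: (0.2588, 0.9659)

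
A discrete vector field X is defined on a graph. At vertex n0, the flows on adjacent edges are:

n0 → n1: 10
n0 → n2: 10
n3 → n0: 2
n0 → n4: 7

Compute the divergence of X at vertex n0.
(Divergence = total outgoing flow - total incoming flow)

Divergence = sum of outgoing flows = 10 + 10 + (-2) + 7 = 25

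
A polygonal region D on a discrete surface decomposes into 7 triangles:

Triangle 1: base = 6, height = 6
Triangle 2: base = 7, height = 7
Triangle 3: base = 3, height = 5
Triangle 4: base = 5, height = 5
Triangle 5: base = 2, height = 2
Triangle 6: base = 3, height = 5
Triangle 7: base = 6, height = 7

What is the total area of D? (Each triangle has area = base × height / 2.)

(1/2)×6×6 + (1/2)×7×7 + (1/2)×3×5 + (1/2)×5×5 + (1/2)×2×2 + (1/2)×3×5 + (1/2)×6×7 = 93.0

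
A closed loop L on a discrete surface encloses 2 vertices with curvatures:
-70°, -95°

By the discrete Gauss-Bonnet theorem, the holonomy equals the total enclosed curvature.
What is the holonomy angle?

Holonomy = total enclosed curvature = (-70°) + (-95°) = -165°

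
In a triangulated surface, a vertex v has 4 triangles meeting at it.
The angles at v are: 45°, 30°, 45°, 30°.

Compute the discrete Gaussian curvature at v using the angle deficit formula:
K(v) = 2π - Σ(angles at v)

Sum of angles = 150°. K = 360° - 150° = 210°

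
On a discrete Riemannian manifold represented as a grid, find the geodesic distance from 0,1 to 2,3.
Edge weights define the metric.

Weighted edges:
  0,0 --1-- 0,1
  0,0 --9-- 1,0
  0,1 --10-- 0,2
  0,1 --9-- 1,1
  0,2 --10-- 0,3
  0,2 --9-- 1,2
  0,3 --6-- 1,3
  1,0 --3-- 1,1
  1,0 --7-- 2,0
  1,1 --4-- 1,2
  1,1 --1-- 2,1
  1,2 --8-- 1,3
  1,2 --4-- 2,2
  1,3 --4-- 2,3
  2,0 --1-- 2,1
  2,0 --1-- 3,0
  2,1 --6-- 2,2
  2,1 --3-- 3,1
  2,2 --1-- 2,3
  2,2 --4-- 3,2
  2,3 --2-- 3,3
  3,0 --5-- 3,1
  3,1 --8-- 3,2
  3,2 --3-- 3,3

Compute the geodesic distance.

Shortest path: 0,1 → 1,1 → 2,1 → 2,2 → 2,3, total weight = 17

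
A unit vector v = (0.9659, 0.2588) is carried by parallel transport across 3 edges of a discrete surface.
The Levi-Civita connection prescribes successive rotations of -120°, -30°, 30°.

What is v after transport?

Total rotation: (-120°) + (-30°) + 30° = -120°. Final vector: (-0.2588, -0.9659)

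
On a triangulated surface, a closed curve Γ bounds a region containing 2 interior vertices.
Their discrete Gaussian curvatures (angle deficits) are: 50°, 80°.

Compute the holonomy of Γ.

Holonomy = total enclosed curvature = 50° + 80° = 130°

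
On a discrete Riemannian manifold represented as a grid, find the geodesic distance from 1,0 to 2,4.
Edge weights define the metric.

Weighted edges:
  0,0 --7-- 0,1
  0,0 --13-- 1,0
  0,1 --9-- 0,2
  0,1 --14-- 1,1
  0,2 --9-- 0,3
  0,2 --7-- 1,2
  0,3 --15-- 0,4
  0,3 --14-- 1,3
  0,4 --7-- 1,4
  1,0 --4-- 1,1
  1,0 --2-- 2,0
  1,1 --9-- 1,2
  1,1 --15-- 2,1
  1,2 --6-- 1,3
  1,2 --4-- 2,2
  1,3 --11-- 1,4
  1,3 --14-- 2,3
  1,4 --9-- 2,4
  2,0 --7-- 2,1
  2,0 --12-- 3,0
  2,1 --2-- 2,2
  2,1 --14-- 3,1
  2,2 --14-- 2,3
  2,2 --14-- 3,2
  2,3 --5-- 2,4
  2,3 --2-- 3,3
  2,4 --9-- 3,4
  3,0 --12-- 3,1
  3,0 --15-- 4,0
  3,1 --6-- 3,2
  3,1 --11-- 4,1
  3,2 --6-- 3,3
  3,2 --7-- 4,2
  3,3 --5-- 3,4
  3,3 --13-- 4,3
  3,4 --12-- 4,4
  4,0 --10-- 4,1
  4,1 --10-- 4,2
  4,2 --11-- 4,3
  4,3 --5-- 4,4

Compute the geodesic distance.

Shortest path: 1,0 → 2,0 → 2,1 → 2,2 → 2,3 → 2,4, total weight = 30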